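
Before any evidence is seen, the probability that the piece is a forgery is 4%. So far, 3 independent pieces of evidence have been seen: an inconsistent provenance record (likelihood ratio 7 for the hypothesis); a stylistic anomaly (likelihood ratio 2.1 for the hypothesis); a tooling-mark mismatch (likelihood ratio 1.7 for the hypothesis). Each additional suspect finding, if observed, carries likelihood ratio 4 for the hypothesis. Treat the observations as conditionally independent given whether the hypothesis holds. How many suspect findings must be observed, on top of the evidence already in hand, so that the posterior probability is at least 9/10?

Prior odds = 0.04/0.96 = 1/24.
Combined Bayes factor of the evidence already in hand = 7 × 2.1 × 1.7 = 24.99.
Odds after that evidence = (1/24) × 24.99 = 1.04125.
Target odds = 0.9/0.1 = 9.
Need 4ⁿ ≥ 9 ÷ 1.04125 = 7200/833.
4¹ = 4 falls short of 7200/833 but 4² = 16 reaches it, so n = 2.

2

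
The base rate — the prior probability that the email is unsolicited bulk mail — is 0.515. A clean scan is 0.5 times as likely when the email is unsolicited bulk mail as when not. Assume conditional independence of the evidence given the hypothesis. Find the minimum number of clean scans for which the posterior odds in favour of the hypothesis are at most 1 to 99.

Prior odds = 0.515/0.485 = 103/97.
Likelihood ratio per clean scan = 0.5.
Target odds = 1/99.
Require 0.5ⁿ ≤ 1/99 ÷ (103/97) = 97/10197.
0.5⁶ = 0.015625 is still above 97/10197 but 0.5⁷ = 0.0078125 is at or below it, so n = 7.

7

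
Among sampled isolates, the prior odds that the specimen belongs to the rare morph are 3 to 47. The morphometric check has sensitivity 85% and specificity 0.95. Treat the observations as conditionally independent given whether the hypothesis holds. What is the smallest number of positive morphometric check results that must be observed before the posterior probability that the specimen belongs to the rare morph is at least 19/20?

Prior odds = 3/47.
False-positive rate = 1 − 0.95 = 0.05; likelihood ratio of a positive = 0.85/0.05 = 17.
Target odds: 0.95 ÷ 0.05 = 19.
Need (3/47) × 17ⁿ ≥ 19, i.e. 17ⁿ ≥ 893/3.
17² = 289 falls short of 893/3 but 17³ = 4913 reaches it, so n = 3.

3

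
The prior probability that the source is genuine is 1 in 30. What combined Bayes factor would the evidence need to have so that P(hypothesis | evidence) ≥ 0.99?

Prior odds = (1/30)/(29/30) = 1/29.
Target odds = 0.99/0.01 = 99.
Required Bayes factor = 99 ÷ (1/29) = 2871.

2871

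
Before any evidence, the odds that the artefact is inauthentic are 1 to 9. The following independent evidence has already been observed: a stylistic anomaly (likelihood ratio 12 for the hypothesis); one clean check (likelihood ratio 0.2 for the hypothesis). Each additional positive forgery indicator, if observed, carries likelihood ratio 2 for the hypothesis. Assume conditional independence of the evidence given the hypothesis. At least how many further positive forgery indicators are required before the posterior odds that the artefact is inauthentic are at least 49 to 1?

8

Prior odds = 1/9.
Combined Bayes factor of the evidence already in hand = 12 × 0.2 = 2.4.
Odds after that evidence = (1/9) × 2.4 = 4/15.
Target odds = 49.
Need 2ⁿ ≥ 49 ÷ (4/15) = 183.75.
2⁷ = 128 falls short of 183.75 but 2⁸ = 256 reaches it, so n = 8.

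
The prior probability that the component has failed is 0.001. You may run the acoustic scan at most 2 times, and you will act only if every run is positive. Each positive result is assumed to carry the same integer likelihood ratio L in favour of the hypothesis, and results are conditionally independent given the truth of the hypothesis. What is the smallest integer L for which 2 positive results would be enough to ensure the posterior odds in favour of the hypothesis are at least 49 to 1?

222

Prior odds = 0.001/0.999 = 1/999.
Target odds = 49.
Need L² ≥ 49 ÷ (1/999) = 48951.
221² = 48841 < 48951 ≤ 49284 = 222², so L = 222.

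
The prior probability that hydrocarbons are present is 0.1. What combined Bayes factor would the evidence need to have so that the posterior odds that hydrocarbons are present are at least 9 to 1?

81

Prior odds = 0.1/0.9 = 1/9.
Target odds = 9.
Required Bayes factor = 9 ÷ (1/9) = 81.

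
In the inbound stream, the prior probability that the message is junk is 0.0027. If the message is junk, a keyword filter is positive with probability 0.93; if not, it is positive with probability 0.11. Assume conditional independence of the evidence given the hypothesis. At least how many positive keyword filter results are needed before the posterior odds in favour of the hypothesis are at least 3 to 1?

Prior odds = 0.0027/0.9973 = 27/9973.
Likelihood ratio of a positive = 0.93/0.11 = 93/11.
Target odds = 3.
Require (93/11)ⁿ ≥ 3 ÷ (27/9973) = 9973/9.
(93/11)³ = 804357/1331 falls short of 9973/9 but (93/11)⁴ = 74805201/14641 reaches it, so n = 4.

4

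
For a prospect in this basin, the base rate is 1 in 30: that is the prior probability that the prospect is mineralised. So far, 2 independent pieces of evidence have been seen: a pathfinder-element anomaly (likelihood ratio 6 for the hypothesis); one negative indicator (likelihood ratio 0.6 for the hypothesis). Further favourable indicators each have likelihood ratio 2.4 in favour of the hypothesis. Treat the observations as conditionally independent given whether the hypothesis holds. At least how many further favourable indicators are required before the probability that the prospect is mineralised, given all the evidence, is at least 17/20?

5

Prior odds = (1/30)/(29/30) = 1/29.
Combined Bayes factor of the evidence already in hand = 6 × 0.6 = 3.6.
Odds after that evidence = (1/29) × 3.6 = 18/145.
Target odds = 0.85/0.15 = 17/3.
Need 2.4ⁿ ≥ 17/3 ÷ (18/145) = 2465/54.
2.4⁴ = 33.1776 falls short of 2465/54 but 2.4⁵ = 79.62624 reaches it, so n = 5.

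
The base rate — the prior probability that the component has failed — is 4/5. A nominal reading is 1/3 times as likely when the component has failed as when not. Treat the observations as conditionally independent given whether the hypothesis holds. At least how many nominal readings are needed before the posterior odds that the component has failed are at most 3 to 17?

3

Prior odds: 0.8 ÷ 0.2 = 4.
Likelihood ratio per nominal reading = 1/3.
Target odds = 3/17.
Require (1/3)ⁿ ≤ 3/17 ÷ 4 = 3/68.
(1/3)² = 1/9 is still above 3/68 but (1/3)³ = 1/27 is at or below it, so n = 3.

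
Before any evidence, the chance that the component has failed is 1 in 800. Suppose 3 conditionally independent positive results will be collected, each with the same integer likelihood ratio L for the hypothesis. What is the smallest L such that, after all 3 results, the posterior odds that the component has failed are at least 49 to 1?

34

Prior odds = 0.00125/0.99875 = 1/799.
Target odds = 49.
Need L³ ≥ 49 ÷ (1/799) = 39151.
33³ = 35937 < 39151 ≤ 39304 = 34³, so L = 34.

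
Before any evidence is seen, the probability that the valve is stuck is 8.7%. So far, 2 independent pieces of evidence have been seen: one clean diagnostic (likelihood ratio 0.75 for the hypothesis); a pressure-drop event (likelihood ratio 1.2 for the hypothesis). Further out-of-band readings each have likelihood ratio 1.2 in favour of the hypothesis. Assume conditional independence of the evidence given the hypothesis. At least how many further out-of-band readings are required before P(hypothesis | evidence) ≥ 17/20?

23

Prior odds = 0.087/0.913 = 87/913.
Combined Bayes factor of the evidence already in hand = 0.75 × 1.2 = 0.9.
Odds after that evidence = (87/913) × 0.9 = 783/9130.
Target odds = 0.85/0.15 = 17/3.
Need 1.2ⁿ ≥ 17/3 ÷ (783/9130) = 155210/2349.
1.2²² ≈55.2061 falls short of 155210/2349 but 1.2²³ ≈66.2474 reaches it, so n = 23.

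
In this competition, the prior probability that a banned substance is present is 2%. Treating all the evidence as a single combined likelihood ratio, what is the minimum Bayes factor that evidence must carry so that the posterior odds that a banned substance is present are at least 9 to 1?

441

Prior odds = 0.02/0.98 = 1/49.
Target odds = 9.
Required Bayes factor = 9 ÷ (1/49) = 441.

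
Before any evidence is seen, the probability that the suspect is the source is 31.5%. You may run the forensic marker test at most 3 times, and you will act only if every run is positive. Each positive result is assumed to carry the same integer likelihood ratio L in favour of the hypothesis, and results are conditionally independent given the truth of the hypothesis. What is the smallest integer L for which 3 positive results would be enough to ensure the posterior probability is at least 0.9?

Prior odds = 0.315/0.685 = 63/137.
Target odds = 0.9/0.1 = 9.
Need L³ ≥ 9 ÷ (63/137) = 137/7.
2³ = 8 < 137/7 ≤ 27 = 3³, so L = 3.

3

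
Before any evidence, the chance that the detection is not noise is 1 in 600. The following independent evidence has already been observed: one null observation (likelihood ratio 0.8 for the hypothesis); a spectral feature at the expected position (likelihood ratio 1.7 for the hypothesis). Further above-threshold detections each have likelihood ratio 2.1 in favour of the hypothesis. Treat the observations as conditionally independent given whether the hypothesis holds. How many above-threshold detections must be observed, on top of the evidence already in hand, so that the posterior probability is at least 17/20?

11

Prior odds = (1/600)/(599/600) = 1/599.
Combined Bayes factor of the evidence already in hand = 0.8 × 1.7 = 1.36.
Odds after that evidence = (1/599) × 1.36 = 34/14975.
Target odds = 0.85/0.15 = 17/3.
Need 2.1ⁿ ≥ 17/3 ÷ (34/14975) = 14975/6.
2.1¹⁰ ≈1667.99 falls short of 14975/6 but 2.1¹¹ ≈3502.78 reaches it, so n = 11.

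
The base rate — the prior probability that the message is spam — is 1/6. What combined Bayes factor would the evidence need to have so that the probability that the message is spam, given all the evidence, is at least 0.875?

35

Prior odds = (1/6)/(5/6) = 0.2.
Target odds = 0.875/0.125 = 7.
Required Bayes factor = 7 ÷ 0.2 = 35.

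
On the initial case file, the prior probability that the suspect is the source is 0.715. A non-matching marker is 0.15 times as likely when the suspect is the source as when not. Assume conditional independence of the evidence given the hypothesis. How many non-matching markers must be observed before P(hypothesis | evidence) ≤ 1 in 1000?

Prior odds: 0.715 ÷ 0.285 = 143/57.
Likelihood ratio per non-matching marker = 0.15.
Target posterior odds = 0.001/0.999 = 1/999.
Require 0.15ⁿ ≤ 1/999 ÷ (143/57) = 19/47619.
0.15⁴ = 81/160000 is still above 19/47619 but 0.15⁵ = 243/3200000 is at or below it, so n = 5.

5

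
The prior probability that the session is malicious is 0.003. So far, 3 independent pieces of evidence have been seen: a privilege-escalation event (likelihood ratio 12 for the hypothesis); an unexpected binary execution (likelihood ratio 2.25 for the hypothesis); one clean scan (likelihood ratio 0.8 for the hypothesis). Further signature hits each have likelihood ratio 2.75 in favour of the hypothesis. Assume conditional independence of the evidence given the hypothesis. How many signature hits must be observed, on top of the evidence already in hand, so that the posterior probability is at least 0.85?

5

Prior odds = 0.003/0.997 = 3/997.
Combined Bayes factor of the evidence already in hand = 12 × 2.25 × 0.8 = 21.6.
Odds after that evidence = (3/997) × 21.6 = 324/4985.
Target odds = 0.85/0.15 = 17/3.
Need 2.75ⁿ ≥ 17/3 ÷ (324/4985) = 84745/972.
2.75⁴ = 57.19140625 falls short of 84745/972 but 2.75⁵ = 161051/1024 reaches it, so n = 5.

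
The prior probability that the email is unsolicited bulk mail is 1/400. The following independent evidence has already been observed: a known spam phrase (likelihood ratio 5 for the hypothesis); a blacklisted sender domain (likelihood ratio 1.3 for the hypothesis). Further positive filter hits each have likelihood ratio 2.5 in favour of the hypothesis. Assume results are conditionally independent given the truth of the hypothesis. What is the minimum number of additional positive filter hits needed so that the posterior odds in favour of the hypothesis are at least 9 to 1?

7

Prior odds = 0.0025/0.9975 = 1/399.
Combined Bayes factor of the evidence already in hand = 5 × 1.3 = 6.5.
Odds after that evidence = (1/399) × 6.5 = 13/798.
Target odds = 9.
Need 2.5ⁿ ≥ 9 ÷ (13/798) = 7182/13.
2.5⁶ = 244.140625 falls short of 7182/13 but 2.5⁷ = 610.3515625 reaches it, so n = 7.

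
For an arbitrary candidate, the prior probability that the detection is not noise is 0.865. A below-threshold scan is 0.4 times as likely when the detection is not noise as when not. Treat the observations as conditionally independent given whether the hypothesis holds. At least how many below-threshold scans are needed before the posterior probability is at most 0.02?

Prior odds: 0.865 ÷ 0.135 = 173/27.
Likelihood ratio per below-threshold scan = 0.4.
Target posterior odds = 0.02/0.98 = 1/49.
Need (173/27) × 0.4ⁿ ≤ 1/49, i.e. 0.4ⁿ ≤ 27/8477.
0.4⁶ = 64/15625 is still above 27/8477 but 0.4⁷ = 128/78125 is at or below it, so n = 7.

7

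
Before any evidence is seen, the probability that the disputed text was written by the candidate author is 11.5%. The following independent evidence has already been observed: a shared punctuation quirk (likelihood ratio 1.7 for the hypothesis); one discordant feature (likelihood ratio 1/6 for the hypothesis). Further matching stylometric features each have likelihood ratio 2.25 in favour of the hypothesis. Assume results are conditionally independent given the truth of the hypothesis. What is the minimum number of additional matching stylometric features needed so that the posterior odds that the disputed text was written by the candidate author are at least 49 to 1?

9

Prior odds = 0.115/0.885 = 23/177.
Combined Bayes factor of the evidence already in hand = 1.7 × (1/6) = 17/60.
Odds after that evidence = (23/177) × 17/60 = 391/10620.
Target odds = 49.
Need 2.25ⁿ ≥ 49 ÷ (391/10620) = 520380/391.
2.25⁸ = 43046721/65536 falls short of 520380/391 but 2.25⁹ = 387420489/262144 reaches it, so n = 9.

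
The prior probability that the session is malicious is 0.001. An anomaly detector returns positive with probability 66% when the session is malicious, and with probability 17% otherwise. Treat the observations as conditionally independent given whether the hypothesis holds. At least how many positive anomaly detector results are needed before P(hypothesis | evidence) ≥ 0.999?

11

Prior odds: 0.001 ÷ 0.999 = 1/999.
Likelihood ratio of a positive result = 0.66/0.17 = 66/17.
Target odds: 0.999 ÷ 0.001 = 999.
Require (66/17)ⁿ ≥ 999 ÷ (1/999) = 998001.
(66/17)¹⁰ ≈777947 falls short of 998001 but (66/17)¹¹ ≈3.02027e+06 reaches it, so n = 11.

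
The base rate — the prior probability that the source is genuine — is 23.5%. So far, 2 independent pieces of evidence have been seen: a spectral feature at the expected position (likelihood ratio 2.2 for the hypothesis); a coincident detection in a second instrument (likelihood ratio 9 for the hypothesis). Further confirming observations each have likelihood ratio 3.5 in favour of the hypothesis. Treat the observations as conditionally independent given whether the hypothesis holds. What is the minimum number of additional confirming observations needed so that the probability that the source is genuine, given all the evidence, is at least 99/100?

Prior odds = 0.235/0.765 = 47/153.
Combined Bayes factor of the evidence already in hand = 2.2 × 9 = 19.8.
Odds after that evidence = (47/153) × 19.8 = 517/85.
Target odds = 0.99/0.01 = 99.
Need 3.5ⁿ ≥ 99 ÷ (517/85) = 765/47.
3.5² = 12.25 falls short of 765/47 but 3.5³ = 42.875 reaches it, so n = 3.

3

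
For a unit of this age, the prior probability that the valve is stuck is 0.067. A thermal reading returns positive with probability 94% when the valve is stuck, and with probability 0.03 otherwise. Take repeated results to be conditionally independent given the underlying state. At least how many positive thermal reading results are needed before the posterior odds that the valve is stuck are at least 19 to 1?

2

Prior odds = 0.067/0.933 = 67/933.
Likelihood ratio of a positive result = 0.94/0.03 = 94/3.
Target odds = 19.
Require (94/3)ⁿ ≥ 19 ÷ (67/933) = 17727/67.
(94/3)¹ = 94/3 falls short of 17727/67 but (94/3)² = 8836/9 reaches it, so n = 2.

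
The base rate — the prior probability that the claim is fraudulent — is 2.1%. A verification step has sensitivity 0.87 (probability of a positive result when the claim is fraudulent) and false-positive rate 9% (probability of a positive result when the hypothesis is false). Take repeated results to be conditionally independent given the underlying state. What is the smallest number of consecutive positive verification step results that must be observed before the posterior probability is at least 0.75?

Prior odds: 0.021 ÷ 0.979 = 21/979.
Likelihood ratio of a positive result = 0.87/0.09 = 29/3.
Target posterior odds = 0.75/0.25 = 3.
Require (29/3)ⁿ ≥ 3 ÷ (21/979) = 979/7.
(29/3)² = 841/9 falls short of 979/7 but (29/3)³ = 24389/27 reaches it, so n = 3.

3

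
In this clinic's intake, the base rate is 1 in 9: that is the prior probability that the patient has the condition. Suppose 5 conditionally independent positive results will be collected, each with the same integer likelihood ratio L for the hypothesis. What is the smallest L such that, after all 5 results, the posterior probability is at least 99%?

4

Prior odds = (1/9)/(8/9) = 0.125.
Target odds = 0.99/0.01 = 99.
Need L⁵ ≥ 99 ÷ 0.125 = 792.
3⁵ = 243 < 792 ≤ 1024 = 4⁵, so L = 4.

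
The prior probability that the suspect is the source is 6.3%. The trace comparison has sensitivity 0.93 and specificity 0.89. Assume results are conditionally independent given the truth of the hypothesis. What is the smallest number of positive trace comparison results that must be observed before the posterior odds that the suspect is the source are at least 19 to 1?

Prior odds = 0.063/0.937 = 63/937.
False-positive rate = 1 − 0.89 = 0.11; likelihood ratio of a positive = 0.93/0.11 = 93/11.
Target odds = 19.
Need (63/937) × (93/11)ⁿ ≥ 19, i.e. (93/11)ⁿ ≥ 17803/63.
(93/11)² = 8649/121 falls short of 17803/63 but (93/11)³ = 804357/1331 reaches it, so n = 3.

3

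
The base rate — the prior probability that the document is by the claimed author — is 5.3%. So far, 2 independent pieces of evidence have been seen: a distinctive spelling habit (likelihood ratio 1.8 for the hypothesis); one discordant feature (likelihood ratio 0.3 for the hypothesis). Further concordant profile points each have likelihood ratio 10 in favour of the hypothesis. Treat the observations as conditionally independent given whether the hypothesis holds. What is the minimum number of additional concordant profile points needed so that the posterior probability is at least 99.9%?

Prior odds = 0.053/0.947 = 53/947.
Combined Bayes factor of the evidence already in hand = 1.8 × 0.3 = 0.54.
Odds after that evidence = (53/947) × 0.54 = 1431/47350.
Target odds = 0.999/0.001 = 999.
Need 10ⁿ ≥ 999 ÷ (1431/47350) = 1751950/53.
10⁴ = 10000 falls short of 1751950/53 but 10⁵ = 100000 reaches it, so n = 5.

5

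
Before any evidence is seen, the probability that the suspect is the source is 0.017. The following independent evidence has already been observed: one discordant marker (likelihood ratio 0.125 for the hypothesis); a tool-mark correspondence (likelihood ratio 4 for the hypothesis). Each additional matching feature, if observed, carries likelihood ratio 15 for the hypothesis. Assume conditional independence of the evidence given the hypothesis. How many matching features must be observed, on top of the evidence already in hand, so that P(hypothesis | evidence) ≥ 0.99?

Prior odds = 0.017/0.983 = 17/983.
Combined Bayes factor of the evidence already in hand = 0.125 × 4 = 0.5.
Odds after that evidence = (17/983) × 0.5 = 17/1966.
Target odds = 0.99/0.01 = 99.
Need 15ⁿ ≥ 99 ÷ (17/1966) = 194634/17.
15³ = 3375 falls short of 194634/17 but 15⁴ = 50625 reaches it, so n = 4.

4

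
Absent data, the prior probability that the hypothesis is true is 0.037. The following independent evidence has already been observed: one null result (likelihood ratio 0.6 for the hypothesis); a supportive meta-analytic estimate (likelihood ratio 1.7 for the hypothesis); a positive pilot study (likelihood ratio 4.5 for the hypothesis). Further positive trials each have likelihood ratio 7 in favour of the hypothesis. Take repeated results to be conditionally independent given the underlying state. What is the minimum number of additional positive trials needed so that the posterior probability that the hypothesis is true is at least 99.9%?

Prior odds = 0.037/0.963 = 37/963.
Combined Bayes factor of the evidence already in hand = 0.6 × 1.7 × 4.5 = 4.59.
Odds after that evidence = (37/963) × 4.59 = 1887/10700.
Target odds = 0.999/0.001 = 999.
Need 7ⁿ ≥ 999 ÷ (1887/10700) = 96300/17.
7⁴ = 2401 falls short of 96300/17 but 7⁵ = 16807 reaches it, so n = 5.

5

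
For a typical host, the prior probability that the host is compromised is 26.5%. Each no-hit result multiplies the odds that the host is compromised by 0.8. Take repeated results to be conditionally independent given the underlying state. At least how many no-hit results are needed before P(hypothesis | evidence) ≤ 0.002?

24

Prior odds: 0.265 ÷ 0.735 = 53/147.
Likelihood ratio per no-hit result = 0.8.
Target odds: 0.002 ÷ 0.998 = 1/499.
Require 0.8ⁿ ≤ 1/499 ÷ (53/147) = 147/26447.
0.8²³ ≈0.00590296 is still above 147/26447 but 0.8²⁴ ≈0.00472237 is at or below it, so n = 24.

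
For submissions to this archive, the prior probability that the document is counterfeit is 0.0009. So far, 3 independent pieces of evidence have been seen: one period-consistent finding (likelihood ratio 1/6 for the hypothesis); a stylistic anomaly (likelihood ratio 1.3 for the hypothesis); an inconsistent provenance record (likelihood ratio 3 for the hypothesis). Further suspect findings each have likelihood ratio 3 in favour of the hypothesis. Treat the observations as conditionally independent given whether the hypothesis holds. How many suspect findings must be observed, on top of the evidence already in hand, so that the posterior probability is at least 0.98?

11

Prior odds = 0.0009/0.9991 = 9/9991.
Combined Bayes factor of the evidence already in hand = (1/6) × 1.3 × 3 = 0.65.
Odds after that evidence = (9/9991) × 0.65 = 117/199820.
Target odds = 0.98/0.02 = 49.
Need 3ⁿ ≥ 49 ÷ (117/199820) = 9791180/117.
3¹⁰ = 59049 falls short of 9791180/117 but 3¹¹ = 177147 reaches it, so n = 11.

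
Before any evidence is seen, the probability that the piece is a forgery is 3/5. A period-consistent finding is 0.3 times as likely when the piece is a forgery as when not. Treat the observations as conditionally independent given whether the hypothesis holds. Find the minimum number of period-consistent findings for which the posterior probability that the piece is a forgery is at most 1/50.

Prior odds: 0.6 ÷ 0.4 = 1.5.
Likelihood ratio per period-consistent finding = 0.3.
Target odds: 0.02 ÷ 0.98 = 1/49.
Require 0.3ⁿ ≤ 1/49 ÷ 1.5 = 2/147.
0.3³ = 0.027 is still above 2/147 but 0.3⁴ = 0.0081 is at or below it, so n = 4.

4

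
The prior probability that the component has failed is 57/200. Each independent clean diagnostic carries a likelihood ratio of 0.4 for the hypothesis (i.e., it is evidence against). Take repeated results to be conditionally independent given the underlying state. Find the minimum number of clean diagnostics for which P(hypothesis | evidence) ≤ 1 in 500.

6

Prior odds = 0.285/0.715 = 57/143.
Likelihood ratio per clean diagnostic = 0.4.
Target odds: 0.002 ÷ 0.998 = 1/499.
Require 0.4ⁿ ≤ 1/499 ÷ (57/143) = 143/28443.
0.4⁵ = 0.01024 is still above 143/28443 but 0.4⁶ = 64/15625 is at or below it, so n = 6.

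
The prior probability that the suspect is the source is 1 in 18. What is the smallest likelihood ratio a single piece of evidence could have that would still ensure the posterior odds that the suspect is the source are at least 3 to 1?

Prior odds = (1/18)/(17/18) = 1/17.
Target odds = 3.
Required Bayes factor = 3 ÷ (1/17) = 51.

51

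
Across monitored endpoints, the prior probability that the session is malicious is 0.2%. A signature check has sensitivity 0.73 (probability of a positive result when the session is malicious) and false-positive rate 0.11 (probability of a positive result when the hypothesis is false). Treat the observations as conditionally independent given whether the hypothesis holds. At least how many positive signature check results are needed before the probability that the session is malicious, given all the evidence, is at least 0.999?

Prior odds: 0.002 ÷ 0.998 = 1/499.
Likelihood ratio of a positive result = 0.73/0.11 = 73/11.
Target odds: 0.999 ÷ 0.001 = 999.
Require (73/11)ⁿ ≥ 999 ÷ (1/499) = 498501.
(73/11)⁶ ≈85424.2 falls short of 498501 but (73/11)⁷ ≈566906 reaches it, so n = 7.

7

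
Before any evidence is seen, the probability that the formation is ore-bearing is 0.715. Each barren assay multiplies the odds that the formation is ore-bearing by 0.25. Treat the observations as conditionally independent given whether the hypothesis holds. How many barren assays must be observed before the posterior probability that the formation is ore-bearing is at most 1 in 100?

4

Prior odds = 0.715/0.285 = 143/57.
Likelihood ratio per barren assay = 0.25.
Target odds: 0.01 ÷ 0.99 = 1/99.
Need (143/57) × 0.25ⁿ ≤ 1/99, i.e. 0.25ⁿ ≤ 19/4719.
0.25³ = 0.015625 is still above 19/4719 but 0.25⁴ = 0.00390625 is at or below it, so n = 4.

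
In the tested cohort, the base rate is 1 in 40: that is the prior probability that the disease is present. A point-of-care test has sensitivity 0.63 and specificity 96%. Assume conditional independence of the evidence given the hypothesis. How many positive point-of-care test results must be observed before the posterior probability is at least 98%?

Prior odds = 0.025/0.975 = 1/39.
False-positive rate = 1 − 0.96 = 0.04; likelihood ratio of a positive = 0.63/0.04 = 15.75.
Target posterior odds = 0.98/0.02 = 49.
Need (1/39) × 15.75ⁿ ≥ 49, i.e. 15.75ⁿ ≥ 1911.
15.75² = 248.0625 falls short of 1911 but 15.75³ = 3906.984375 reaches it, so n = 3.

3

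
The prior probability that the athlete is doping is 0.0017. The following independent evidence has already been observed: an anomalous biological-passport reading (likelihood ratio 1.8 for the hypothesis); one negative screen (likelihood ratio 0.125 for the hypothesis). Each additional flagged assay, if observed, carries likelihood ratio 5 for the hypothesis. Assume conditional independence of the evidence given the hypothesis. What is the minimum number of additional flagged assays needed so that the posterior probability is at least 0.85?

Prior odds = 0.0017/0.9983 = 17/9983.
Combined Bayes factor of the evidence already in hand = 1.8 × 0.125 = 0.225.
Odds after that evidence = (17/9983) × 0.225 = 153/399320.
Target odds = 0.85/0.15 = 17/3.
Need 5ⁿ ≥ 17/3 ÷ (153/399320) = 399320/27.
5⁵ = 3125 falls short of 399320/27 but 5⁶ = 15625 reaches it, so n = 6.

6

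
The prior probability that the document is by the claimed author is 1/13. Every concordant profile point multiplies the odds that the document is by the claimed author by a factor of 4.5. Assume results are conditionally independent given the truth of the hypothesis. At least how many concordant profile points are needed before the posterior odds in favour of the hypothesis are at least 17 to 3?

Prior odds: (1/13) ÷ (12/13) = 1/12.
Likelihood ratio per concordant profile point = 4.5.
Target odds = 17/3.
Require 4.5ⁿ ≥ 17/3 ÷ (1/12) = 68.
4.5² = 20.25 falls short of 68 but 4.5³ = 91.125 reaches it, so n = 3.

3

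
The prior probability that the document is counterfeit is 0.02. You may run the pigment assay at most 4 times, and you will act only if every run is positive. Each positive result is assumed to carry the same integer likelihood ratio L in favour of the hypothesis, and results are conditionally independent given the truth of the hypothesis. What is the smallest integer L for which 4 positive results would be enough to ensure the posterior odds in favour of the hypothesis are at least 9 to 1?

Prior odds = 0.02/0.98 = 1/49.
Target odds = 9.
Need L⁴ ≥ 9 ÷ (1/49) = 441.
4⁴ = 256 < 441 ≤ 625 = 5⁴, so L = 5.

5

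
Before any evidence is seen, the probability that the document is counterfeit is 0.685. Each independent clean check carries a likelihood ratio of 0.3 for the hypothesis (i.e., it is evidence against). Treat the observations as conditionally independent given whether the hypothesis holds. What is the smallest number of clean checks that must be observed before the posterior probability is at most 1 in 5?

Prior odds: 0.685 ÷ 0.315 = 137/63.
Likelihood ratio per clean check = 0.3.
Target odds: 0.2 ÷ 0.8 = 0.25.
Need (137/63) × 0.3ⁿ ≤ 0.25, i.e. 0.3ⁿ ≤ 63/548.
0.3¹ = 0.3 is still above 63/548 but 0.3² = 0.09 is at or below it, so n = 2.

2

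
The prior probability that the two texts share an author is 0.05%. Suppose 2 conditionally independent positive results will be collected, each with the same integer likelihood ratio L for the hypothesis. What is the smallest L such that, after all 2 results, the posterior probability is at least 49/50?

Prior odds = 0.0005/0.9995 = 1/1999.
Target odds = 0.98/0.02 = 49.
Need L² ≥ 49 ÷ (1/1999) = 97951.
312² = 97344 < 97951 ≤ 97969 = 313², so L = 313.

313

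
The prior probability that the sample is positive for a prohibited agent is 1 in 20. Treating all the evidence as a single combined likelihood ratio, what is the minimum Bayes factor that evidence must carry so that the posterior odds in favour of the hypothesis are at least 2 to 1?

Prior odds = 0.05/0.95 = 1/19.
Target odds = 2.
Required Bayes factor = 2 ÷ (1/19) = 38.

38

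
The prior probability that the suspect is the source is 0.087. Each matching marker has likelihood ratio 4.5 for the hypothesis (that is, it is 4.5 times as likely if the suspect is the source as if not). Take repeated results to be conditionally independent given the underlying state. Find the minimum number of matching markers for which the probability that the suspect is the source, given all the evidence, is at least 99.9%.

7

Prior odds: 0.087 ÷ 0.913 = 87/913.
Likelihood ratio per matching marker = 4.5.
Target posterior odds = 0.999/0.001 = 999.
Require 4.5ⁿ ≥ 999 ÷ (87/913) = 304029/29.
4.5⁶ = 8303.765625 falls short of 304029/29 but 4.5⁷ = 4782969/128 reaches it, so n = 7.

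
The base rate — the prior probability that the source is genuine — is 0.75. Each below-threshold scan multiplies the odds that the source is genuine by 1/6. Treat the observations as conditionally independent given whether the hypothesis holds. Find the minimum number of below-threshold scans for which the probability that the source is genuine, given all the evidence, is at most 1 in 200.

Prior odds = 0.75/0.25 = 3.
Likelihood ratio per below-threshold scan = 1/6.
Target posterior odds = 0.005/0.995 = 1/199.
Need 3 × (1/6)ⁿ ≤ 1/199, i.e. (1/6)ⁿ ≤ 1/597.
(1/6)³ = 1/216 is still above 1/597 but (1/6)⁴ = 1/1296 is at or below it, so n = 4.

4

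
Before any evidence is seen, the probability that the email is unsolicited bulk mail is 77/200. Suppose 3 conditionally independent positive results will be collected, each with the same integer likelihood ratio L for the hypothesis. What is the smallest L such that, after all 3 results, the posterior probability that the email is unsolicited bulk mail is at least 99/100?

Prior odds = 0.385/0.615 = 77/123.
Target odds = 0.99/0.01 = 99.
Need L³ ≥ 99 ÷ (77/123) = 1107/7.
5³ = 125 < 1107/7 ≤ 216 = 6³, so L = 6.

6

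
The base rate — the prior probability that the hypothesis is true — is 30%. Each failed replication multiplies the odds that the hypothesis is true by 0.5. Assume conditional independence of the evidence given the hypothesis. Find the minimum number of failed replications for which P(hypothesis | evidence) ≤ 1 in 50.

Prior odds = 0.3/0.7 = 3/7.
Likelihood ratio per failed replication = 0.5.
Target posterior odds = 0.02/0.98 = 1/49.
Need (3/7) × 0.5ⁿ ≤ 1/49, i.e. 0.5ⁿ ≤ 1/21.
0.5⁴ = 0.0625 is still above 1/21 but 0.5⁵ = 0.03125 is at or below it, so n = 5.

5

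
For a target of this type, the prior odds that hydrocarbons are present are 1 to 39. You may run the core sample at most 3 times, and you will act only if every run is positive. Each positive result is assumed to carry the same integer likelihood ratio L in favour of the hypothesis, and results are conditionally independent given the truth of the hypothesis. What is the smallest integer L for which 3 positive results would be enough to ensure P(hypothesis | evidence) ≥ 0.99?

Prior odds = 1/39.
Target odds = 0.99/0.01 = 99.
Need L³ ≥ 99 ÷ (1/39) = 3861.
15³ = 3375 < 3861 ≤ 4096 = 16³, so L = 16.

16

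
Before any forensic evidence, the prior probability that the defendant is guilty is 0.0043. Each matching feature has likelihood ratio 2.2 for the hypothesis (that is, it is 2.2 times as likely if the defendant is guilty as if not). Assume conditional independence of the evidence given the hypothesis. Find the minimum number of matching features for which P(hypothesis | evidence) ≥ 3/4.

Prior odds: 0.0043 ÷ 0.9957 = 43/9957.
Likelihood ratio per matching feature = 2.2.
Target posterior odds = 0.75/0.25 = 3.
Require 2.2ⁿ ≥ 3 ÷ (43/9957) = 29871/43.
2.2⁸ = 214358881/390625 falls short of 29871/43 but 2.2⁹ ≈1207.27 reaches it, so n = 9.

9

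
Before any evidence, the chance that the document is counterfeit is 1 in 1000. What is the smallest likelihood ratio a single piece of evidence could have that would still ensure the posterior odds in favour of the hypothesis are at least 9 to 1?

8991

Prior odds = 0.001/0.999 = 1/999.
Target odds = 9.
Required Bayes factor = 9 ÷ (1/999) = 8991.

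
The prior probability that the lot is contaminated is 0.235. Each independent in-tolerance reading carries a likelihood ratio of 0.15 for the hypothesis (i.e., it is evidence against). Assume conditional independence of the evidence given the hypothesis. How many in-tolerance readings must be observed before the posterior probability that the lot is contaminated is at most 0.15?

1

Prior odds: 0.235 ÷ 0.765 = 47/153.
Likelihood ratio per in-tolerance reading = 0.15.
Target posterior odds = 0.15/0.85 = 3/17.
Need (47/153) × 0.15ⁿ ≤ 3/17, i.e. 0.15ⁿ ≤ 27/47.
0.15¹ = 0.15, which is already at or below the required 27/47; so n = 1.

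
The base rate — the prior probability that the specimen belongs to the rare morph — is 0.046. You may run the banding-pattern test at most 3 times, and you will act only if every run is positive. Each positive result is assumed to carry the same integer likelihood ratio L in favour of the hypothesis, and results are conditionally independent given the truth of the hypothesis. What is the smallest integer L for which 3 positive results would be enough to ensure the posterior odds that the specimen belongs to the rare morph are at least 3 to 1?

4

Prior odds = 0.046/0.954 = 23/477.
Target odds = 3.
Need L³ ≥ 3 ÷ (23/477) = 1431/23.
3³ = 27 < 1431/23 ≤ 64 = 4³, so L = 4.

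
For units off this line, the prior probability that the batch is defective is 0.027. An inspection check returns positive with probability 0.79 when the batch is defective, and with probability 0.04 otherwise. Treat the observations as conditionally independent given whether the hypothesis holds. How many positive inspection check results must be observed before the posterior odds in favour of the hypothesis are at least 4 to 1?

Prior odds = 0.027/0.973 = 27/973.
Likelihood ratio of a positive result = 0.79/0.04 = 19.75.
Target odds = 4.
Need (27/973) × 19.75ⁿ ≥ 4, i.e. 19.75ⁿ ≥ 3892/27.
19.75¹ = 19.75 falls short of 3892/27 but 19.75² = 390.0625 reaches it, so n = 2.

2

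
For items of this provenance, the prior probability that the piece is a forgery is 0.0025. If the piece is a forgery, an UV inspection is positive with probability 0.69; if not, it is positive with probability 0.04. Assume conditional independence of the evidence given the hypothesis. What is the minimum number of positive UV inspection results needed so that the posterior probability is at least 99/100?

Prior odds = 0.0025/0.9975 = 1/399.
Likelihood ratio of a positive = 0.69/0.04 = 17.25.
Target posterior odds = 0.99/0.01 = 99.
Require 17.25ⁿ ≥ 99 ÷ (1/399) = 39501.
17.25³ = 5132.953125 falls short of 39501 but 17.25⁴ = 22667121/256 reaches it, so n = 4.

4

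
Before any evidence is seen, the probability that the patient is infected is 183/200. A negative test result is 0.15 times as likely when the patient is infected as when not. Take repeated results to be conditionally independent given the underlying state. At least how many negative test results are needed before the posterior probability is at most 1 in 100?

4

Prior odds: 0.915 ÷ 0.085 = 183/17.
Likelihood ratio per negative test result = 0.15.
Target odds: 0.01 ÷ 0.99 = 1/99.
Need (183/17) × 0.15ⁿ ≤ 1/99, i.e. 0.15ⁿ ≤ 17/18117.
0.15³ = 0.003375 is still above 17/18117 but 0.15⁴ = 81/160000 is at or below it, so n = 4.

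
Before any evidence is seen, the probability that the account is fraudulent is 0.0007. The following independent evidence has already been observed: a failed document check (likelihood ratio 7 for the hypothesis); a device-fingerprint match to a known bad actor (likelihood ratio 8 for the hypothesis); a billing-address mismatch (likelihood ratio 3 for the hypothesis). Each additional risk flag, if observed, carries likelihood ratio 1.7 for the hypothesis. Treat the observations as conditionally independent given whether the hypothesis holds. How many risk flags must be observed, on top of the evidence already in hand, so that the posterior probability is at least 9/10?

Prior odds = 0.0007/0.9993 = 7/9993.
Combined Bayes factor of the evidence already in hand = 7 × 8 × 3 = 168.
Odds after that evidence = (7/9993) × 168 = 392/3331.
Target odds = 0.9/0.1 = 9.
Need 1.7ⁿ ≥ 9 ÷ (392/3331) = 29979/392.
1.7⁸ ≈69.7576 falls short of 29979/392 but 1.7⁹ ≈118.588 reaches it, so n = 9.

9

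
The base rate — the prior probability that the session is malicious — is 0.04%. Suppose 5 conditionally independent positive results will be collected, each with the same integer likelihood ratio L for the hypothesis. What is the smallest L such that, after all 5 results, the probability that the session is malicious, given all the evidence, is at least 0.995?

14

Prior odds = 0.0004/0.9996 = 1/2499.
Target odds = 0.995/0.005 = 199.
Need L⁵ ≥ 199 ÷ (1/2499) = 497301.
13⁵ = 371293 < 497301 ≤ 537824 = 14⁵, so L = 14.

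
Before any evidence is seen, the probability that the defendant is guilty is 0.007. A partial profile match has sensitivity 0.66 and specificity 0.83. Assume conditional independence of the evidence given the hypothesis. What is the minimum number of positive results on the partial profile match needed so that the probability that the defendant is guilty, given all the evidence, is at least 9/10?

6

Prior odds = 0.007/0.993 = 7/993.
False-positive rate = 1 − 0.83 = 0.17; likelihood ratio of a positive = 0.66/0.17 = 66/17.
Target posterior odds = 0.9/0.1 = 9.
Require (66/17)ⁿ ≥ 9 ÷ (7/993) = 8937/7.
(66/17)⁵ ≈882.013 falls short of 8937/7 but (66/17)⁶ ≈3424.29 reaches it, so n = 6.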